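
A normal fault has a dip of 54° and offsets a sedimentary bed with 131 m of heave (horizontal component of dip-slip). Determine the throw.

180 m

throw = heave × tan(dip) = 131 × tan(54°) = 180 m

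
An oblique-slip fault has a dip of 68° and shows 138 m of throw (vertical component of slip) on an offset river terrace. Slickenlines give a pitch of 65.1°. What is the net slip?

dip-slip = throw / sin(dip) = 138 / sin(68°) = 148.8 m
net slip = dip-slip / sin(rake) = 148.8 / sin(65.1°) = 164 m

164 m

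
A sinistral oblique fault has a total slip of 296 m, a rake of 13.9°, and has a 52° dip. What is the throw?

56 m

dip-slip = net slip × sin(rake) = 296 m × sin(13.9°) = 71.11 m
throw = dip-slip × sin(dip) = 71.11 × sin(52°) = 56 m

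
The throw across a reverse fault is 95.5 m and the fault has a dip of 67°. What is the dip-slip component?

104 m

dip-slip = throw / sin(dip) = 95.5 / sin(67°) = 104 m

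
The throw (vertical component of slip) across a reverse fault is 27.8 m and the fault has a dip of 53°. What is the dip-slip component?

dip-slip = throw / sin(dip) = 27.8 / sin(53°) = 34.8 m

34.8 m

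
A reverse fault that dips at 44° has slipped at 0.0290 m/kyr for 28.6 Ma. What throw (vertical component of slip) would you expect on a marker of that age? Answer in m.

dip-slip = rate × time = 0.0290 m/kyr × 28.6 Ma = 829.4 m
throw = dip-slip × sin(dip) = 829.4 × sin(44°) = 576 m

576 m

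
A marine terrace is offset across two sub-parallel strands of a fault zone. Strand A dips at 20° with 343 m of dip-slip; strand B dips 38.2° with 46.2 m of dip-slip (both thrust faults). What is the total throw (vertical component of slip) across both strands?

146 m

throw_A = 343 × sin(20°) = 117.3 m
throw_B = 46.2 × sin(38.2°) = 28.57 m
total = 117.3 + 28.57 = 146 m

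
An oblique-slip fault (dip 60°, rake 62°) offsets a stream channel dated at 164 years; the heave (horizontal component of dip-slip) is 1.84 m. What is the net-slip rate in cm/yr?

2.54 cm/yr

dip-slip = heave / cos(dip) = 1.84 / cos(60°) = 3.680 m
net slip = dip-slip / sin(rake) = 3.680 / sin(62°) = 4.168 m
rate = 4.168 m / 164 years = 0.0254 m/yr = 2.54 cm/yr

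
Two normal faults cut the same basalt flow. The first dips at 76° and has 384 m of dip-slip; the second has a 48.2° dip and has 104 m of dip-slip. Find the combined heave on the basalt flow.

heave_A = 384 × cos(76°) = 92.90 m
heave_B = 104 × cos(48.2°) = 69.32 m
total = 92.90 + 69.32 = 162 m

162 m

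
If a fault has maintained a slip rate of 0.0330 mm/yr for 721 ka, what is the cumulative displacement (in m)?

slip = rate × time = 0.0330 mm/yr × 721 ka = 23.8 m

23.8 m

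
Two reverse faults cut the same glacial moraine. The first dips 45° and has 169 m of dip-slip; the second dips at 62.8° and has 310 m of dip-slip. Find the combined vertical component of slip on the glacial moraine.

throw_A = 169 × sin(45°) = 119.5 m
throw_B = 310 × sin(62.8°) = 275.7 m
total = 119.5 + 275.7 = 395 m

395 m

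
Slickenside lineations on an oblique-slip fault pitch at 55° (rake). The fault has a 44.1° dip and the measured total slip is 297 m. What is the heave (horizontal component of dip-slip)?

175 m

dip-slip = net slip × sin(rake) = 297 m × sin(55°) = 243.3 m
heave = dip-slip × cos(dip) = 243.3 × cos(44.1°) = 175 m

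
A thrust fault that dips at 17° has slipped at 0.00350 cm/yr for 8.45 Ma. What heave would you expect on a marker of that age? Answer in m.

dip-slip = rate × time = 0.00350 cm/yr × 8.45 Ma = 295.8 m
heave = dip-slip × cos(dip) = 295.8 × cos(17°) = 283 m

283 m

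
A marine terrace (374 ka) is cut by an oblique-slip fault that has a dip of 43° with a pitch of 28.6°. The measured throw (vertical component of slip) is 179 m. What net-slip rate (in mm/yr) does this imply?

1.47 mm/yr

dip-slip = throw / sin(dip) = 179 / sin(43°) = 262.5 m
net slip = dip-slip / sin(rake) = 262.5 / sin(28.6°) = 548.3 m
rate = 548.3 m / 374 ka = 0.00147 m/yr = 1.47 mm/yr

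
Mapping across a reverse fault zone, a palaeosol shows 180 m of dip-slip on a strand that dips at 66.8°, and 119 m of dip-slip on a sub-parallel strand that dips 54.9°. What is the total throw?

263 m

throw_A = 180 × sin(66.8°) = 165.4 m
throw_B = 119 × sin(54.9°) = 97.36 m
total = 165.4 + 97.36 = 263 m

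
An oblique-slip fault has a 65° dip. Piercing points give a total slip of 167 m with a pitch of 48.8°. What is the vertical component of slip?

dip-slip = net slip × sin(rake) = 167 m × sin(48.8°) = 125.7 m
throw = dip-slip × sin(dip) = 125.7 × sin(65°) = 114 m

114 m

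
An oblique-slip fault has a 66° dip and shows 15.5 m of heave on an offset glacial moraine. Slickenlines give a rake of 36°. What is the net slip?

64.8 m

dip-slip = heave / cos(dip) = 15.5 / cos(66°) = 38.11 m
net slip = dip-slip / sin(rake) = 38.11 / sin(36°) = 64.8 m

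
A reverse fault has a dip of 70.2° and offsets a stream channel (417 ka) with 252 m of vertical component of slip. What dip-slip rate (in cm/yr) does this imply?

0.0642 cm/yr

dip-slip = throw / sin(dip) = 252 m / sin(70.2°) = 267.8 m
rate = 267.8 m / 417 ka = 0.000642 m/yr = 0.0642 cm/yr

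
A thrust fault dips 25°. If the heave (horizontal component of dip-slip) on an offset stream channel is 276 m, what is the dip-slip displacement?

dip-slip = heave / cos(dip) = 276 / cos(25°) = 305 m

305 m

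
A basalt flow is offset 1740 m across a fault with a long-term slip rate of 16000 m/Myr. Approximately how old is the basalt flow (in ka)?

age = offset / rate = 1740 m / (16000 m/Myr) = 109000 yr = 109 ka

109 ka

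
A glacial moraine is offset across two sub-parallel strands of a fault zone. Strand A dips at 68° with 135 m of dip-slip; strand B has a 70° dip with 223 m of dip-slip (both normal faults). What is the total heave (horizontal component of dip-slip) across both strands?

heave_A = 135 × cos(68°) = 50.57 m
heave_B = 223 × cos(70°) = 76.27 m
total = 50.57 + 76.27 = 127 m

127 m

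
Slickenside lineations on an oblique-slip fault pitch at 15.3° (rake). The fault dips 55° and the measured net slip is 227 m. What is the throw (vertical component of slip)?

dip-slip = net slip × sin(rake) = 227 m × sin(15.3°) = 59.90 m
throw = dip-slip × sin(dip) = 59.90 × sin(55°) = 49.1 m

49.1 m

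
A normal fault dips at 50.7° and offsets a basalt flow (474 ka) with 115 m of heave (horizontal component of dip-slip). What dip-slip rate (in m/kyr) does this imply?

dip-slip = heave / cos(dip) = 115 m / cos(50.7°) = 181.6 m
rate = 181.6 m / 474 ka = 0.000383 m/yr = 0.383 m/kyr

0.383 m/kyr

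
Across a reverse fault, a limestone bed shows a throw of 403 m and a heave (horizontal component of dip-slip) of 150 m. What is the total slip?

net slip = √(throw² + heave²) = √(403² + 150²) = 430 m

430 m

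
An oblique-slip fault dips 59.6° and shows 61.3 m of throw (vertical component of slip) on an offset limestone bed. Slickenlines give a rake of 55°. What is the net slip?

dip-slip = throw / sin(dip) = 61.3 / sin(59.6°) = 71.07 m
net slip = dip-slip / sin(rake) = 71.07 / sin(55°) = 86.8 m

86.8 m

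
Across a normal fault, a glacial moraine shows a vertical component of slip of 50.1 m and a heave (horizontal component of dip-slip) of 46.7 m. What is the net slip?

68.5 m

net slip = √(throw² + heave²) = √(50.1² + 46.7²) = 68.5 m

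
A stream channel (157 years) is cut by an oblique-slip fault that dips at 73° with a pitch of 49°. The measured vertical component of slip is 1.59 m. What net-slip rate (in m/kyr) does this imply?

dip-slip = throw / sin(dip) = 1.59 / sin(73°) = 1.663 m
net slip = dip-slip / sin(rake) = 1.663 / sin(49°) = 2.203 m
rate = 2.203 m / 157 years = 0.0140 m/yr = 14 m/kyr

14 m/kyr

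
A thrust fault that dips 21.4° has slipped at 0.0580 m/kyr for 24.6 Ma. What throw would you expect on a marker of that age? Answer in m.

521 m

dip-slip = rate × time = 0.0580 m/kyr × 24.6 Ma = 1427 m
throw = dip-slip × sin(dip) = 1427 × sin(21.4°) = 521 m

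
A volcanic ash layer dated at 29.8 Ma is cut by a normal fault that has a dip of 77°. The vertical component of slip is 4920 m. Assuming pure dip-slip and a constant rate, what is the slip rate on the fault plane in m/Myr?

169 m/Myr

dip-slip = throw / sin(dip) = 4920 m / sin(77°) = 5049 m
rate = 5049 m / 29.8 Ma = 0.000169 m/yr = 169 m/Myr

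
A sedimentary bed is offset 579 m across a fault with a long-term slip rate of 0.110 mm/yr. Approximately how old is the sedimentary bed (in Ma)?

age = offset / rate = 579 m / (0.110 mm/yr) = 5.26e+06 yr = 5.26 Ma

5.26 Ma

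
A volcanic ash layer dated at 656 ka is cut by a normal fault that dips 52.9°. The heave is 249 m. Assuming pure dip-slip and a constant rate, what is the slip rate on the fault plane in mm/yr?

0.629 mm/yr

dip-slip = heave / cos(dip) = 249 m / cos(52.9°) = 412.8 m
rate = 412.8 m / 656 ka = 0.000629 m/yr = 0.629 mm/yr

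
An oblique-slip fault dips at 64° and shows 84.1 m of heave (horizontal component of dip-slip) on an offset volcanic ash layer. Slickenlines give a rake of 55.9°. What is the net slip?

dip-slip = heave / cos(dip) = 84.1 / cos(64°) = 191.8 m
net slip = dip-slip / sin(rake) = 191.8 / sin(55.9°) = 232 m

232 m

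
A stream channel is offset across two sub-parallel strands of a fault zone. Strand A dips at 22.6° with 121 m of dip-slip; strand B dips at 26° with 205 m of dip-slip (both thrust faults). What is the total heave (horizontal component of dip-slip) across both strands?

heave_A = 121 × cos(22.6°) = 111.7 m
heave_B = 205 × cos(26°) = 184.3 m
total = 111.7 + 184.3 = 296 m

296 m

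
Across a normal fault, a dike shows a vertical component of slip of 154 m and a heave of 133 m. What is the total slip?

203 m

net slip = √(throw² + heave²) = √(154² + 133²) = 203 m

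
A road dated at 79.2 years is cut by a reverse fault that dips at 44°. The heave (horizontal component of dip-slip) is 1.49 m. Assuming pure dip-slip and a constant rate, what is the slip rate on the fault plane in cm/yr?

dip-slip = heave / cos(dip) = 1.49 m / cos(44°) = 2.071 m
rate = 2.071 m / 79.2 years = 0.0262 m/yr = 2.62 cm/yr

2.62 cm/yr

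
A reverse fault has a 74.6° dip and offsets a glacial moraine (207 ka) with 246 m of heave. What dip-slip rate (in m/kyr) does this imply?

dip-slip = heave / cos(dip) = 246 m / cos(74.6°) = 926.4 m
rate = 926.4 m / 207 ka = 0.00448 m/yr = 4.48 m/kyr

4.48 m/kyr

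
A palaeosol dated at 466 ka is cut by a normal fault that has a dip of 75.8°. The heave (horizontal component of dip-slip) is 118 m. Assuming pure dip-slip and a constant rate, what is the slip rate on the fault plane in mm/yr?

dip-slip = heave / cos(dip) = 118 m / cos(75.8°) = 481 m
rate = 481 m / 466 ka = 0.00103 m/yr = 1.03 mm/yr

1.03 mm/yr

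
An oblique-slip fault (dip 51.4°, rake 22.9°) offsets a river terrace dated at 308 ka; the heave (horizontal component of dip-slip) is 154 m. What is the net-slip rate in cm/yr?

0.206 cm/yr

dip-slip = heave / cos(dip) = 154 / cos(51.4°) = 246.8 m
net slip = dip-slip / sin(rake) = 246.8 / sin(22.9°) = 634.4 m
rate = 634.4 m / 308 ka = 0.00206 m/yr = 0.206 cm/yr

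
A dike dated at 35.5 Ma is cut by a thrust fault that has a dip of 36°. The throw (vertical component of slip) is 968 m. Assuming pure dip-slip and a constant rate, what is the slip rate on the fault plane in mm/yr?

dip-slip = throw / sin(dip) = 968 m / sin(36°) = 1647 m
rate = 1647 m / 35.5 Ma = 0.0000464 m/yr = 0.0464 mm/yr

0.0464 mm/yr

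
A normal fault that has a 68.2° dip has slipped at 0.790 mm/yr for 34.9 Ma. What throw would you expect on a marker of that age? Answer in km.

25.6 km

dip-slip = rate × time = 0.790 mm/yr × 34.9 Ma = 27570 m
throw = dip-slip × sin(dip) = 27570 × sin(68.2°) = 25600 m = 25.6 km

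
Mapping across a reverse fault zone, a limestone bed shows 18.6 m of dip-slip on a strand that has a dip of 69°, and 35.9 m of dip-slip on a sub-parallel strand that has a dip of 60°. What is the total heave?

heave_A = 18.6 × cos(69°) = 6.666 m
heave_B = 35.9 × cos(60°) = 17.95 m
total = 6.666 + 17.95 = 24.6 m

24.6 m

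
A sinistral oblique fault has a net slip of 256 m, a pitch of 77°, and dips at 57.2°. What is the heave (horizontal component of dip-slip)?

dip-slip = net slip × sin(rake) = 256 m × sin(77°) = 249.4 m
heave = dip-slip × cos(dip) = 249.4 × cos(57.2°) = 135 m

135 m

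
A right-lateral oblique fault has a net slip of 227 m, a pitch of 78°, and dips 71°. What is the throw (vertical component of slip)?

dip-slip = net slip × sin(rake) = 227 m × sin(78°) = 222 m
throw = dip-slip × sin(dip) = 222 × sin(71°) = 210 m

210 m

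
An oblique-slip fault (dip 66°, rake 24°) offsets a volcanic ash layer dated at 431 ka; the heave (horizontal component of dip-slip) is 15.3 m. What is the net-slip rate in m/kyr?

0.215 m/kyr

dip-slip = heave / cos(dip) = 15.3 / cos(66°) = 37.62 m
net slip = dip-slip / sin(rake) = 37.62 / sin(24°) = 92.48 m
rate = 92.48 m / 431 ka = 0.000215 m/yr = 0.215 m/kyr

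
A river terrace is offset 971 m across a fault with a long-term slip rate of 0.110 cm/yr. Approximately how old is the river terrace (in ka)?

883 ka

age = offset / rate = 971 m / (0.110 cm/yr) = 883000 yr = 883 ka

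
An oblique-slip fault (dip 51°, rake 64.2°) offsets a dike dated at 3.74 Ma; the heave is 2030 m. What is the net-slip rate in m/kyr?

dip-slip = heave / cos(dip) = 2030 / cos(51°) = 3226 m
net slip = dip-slip / sin(rake) = 3226 / sin(64.2°) = 3583 m
rate = 3583 m / 3.74 Ma = 0.000958 m/yr = 0.958 m/kyr

0.958 m/kyr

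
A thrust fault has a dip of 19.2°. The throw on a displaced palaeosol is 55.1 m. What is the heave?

heave = throw / tan(dip) = 55.1 / tan(19.2°) = 158 m

158 m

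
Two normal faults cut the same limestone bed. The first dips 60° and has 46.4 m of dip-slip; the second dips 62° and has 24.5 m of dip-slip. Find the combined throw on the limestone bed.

throw_A = 46.4 × sin(60°) = 40.18 m
throw_B = 24.5 × sin(62°) = 21.63 m
total = 40.18 + 21.63 = 61.8 m

61.8 m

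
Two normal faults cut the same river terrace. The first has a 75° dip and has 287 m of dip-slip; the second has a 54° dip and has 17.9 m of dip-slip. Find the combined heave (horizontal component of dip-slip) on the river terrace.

84.8 m

heave_A = 287 × cos(75°) = 74.28 m
heave_B = 17.9 × cos(54°) = 10.52 m
total = 74.28 + 10.52 = 84.8 m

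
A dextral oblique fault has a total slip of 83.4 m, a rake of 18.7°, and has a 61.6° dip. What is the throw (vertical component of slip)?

dip-slip = net slip × sin(rake) = 83.4 m × sin(18.7°) = 26.74 m
throw = dip-slip × sin(dip) = 26.74 × sin(61.6°) = 23.5 m

23.5 m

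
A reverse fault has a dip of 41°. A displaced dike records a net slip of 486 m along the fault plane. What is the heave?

367 m

heave = dip-slip × cos(dip) = 486 m × cos(41°) = 367 m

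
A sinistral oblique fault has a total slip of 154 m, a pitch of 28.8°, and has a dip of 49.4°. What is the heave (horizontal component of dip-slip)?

dip-slip = net slip × sin(rake) = 154 m × sin(28.8°) = 74.19 m
heave = dip-slip × cos(dip) = 74.19 × cos(49.4°) = 48.3 m

48.3 m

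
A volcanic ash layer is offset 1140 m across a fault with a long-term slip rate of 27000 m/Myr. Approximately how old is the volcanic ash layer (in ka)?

age = offset / rate = 1140 m / (27000 m/Myr) = 42200 yr = 42.2 ka

42.2 ka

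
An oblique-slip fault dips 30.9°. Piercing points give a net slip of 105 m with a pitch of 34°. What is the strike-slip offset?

strike-slip = net slip × cos(rake) = 105 m × cos(34°) = 87 m

87 m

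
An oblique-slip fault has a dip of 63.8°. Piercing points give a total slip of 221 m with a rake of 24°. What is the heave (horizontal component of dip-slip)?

dip-slip = net slip × sin(rake) = 221 m × sin(24°) = 89.89 m
heave = dip-slip × cos(dip) = 89.89 × cos(63.8°) = 39.7 m

39.7 m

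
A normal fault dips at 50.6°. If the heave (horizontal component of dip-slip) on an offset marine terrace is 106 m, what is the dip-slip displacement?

dip-slip = heave / cos(dip) = 106 / cos(50.6°) = 167 m

167 m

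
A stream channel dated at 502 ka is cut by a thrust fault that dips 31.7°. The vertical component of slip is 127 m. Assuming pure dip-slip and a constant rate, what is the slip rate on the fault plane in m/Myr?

dip-slip = throw / sin(dip) = 127 m / sin(31.7°) = 241.7 m
rate = 241.7 m / 502 ka = 0.000481 m/yr = 481 m/Myr

481 m/Myr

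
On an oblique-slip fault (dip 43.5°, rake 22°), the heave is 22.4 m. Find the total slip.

dip-slip = heave / cos(dip) = 22.4 / cos(43.5°) = 30.88 m
net slip = dip-slip / sin(rake) = 30.88 / sin(22°) = 82.4 m

82.4 m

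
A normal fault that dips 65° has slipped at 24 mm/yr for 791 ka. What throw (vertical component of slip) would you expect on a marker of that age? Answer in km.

17.2 km

dip-slip = rate × time = 24 mm/yr × 791 ka = 18980 m
throw = dip-slip × sin(dip) = 18980 × sin(65°) = 17200 m = 17.2 km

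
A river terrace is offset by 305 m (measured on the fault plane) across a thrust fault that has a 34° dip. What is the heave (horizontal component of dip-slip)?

heave = dip-slip × cos(dip) = 305 m × cos(34°) = 253 m

253 m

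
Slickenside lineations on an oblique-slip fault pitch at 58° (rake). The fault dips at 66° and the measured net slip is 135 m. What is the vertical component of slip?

dip-slip = net slip × sin(rake) = 135 m × sin(58°) = 114.5 m
throw = dip-slip × sin(dip) = 114.5 × sin(66°) = 105 m

105 m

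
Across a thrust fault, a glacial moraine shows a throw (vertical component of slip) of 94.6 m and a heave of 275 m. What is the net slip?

net slip = √(throw² + heave²) = √(94.6² + 275²) = 291 m

291 m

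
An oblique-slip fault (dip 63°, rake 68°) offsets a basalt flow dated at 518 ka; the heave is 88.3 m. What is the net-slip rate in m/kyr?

0.405 m/kyr

dip-slip = heave / cos(dip) = 88.3 / cos(63°) = 194.5 m
net slip = dip-slip / sin(rake) = 194.5 / sin(68°) = 209.8 m
rate = 209.8 m / 518 ka = 0.000405 m/yr = 0.405 m/kyr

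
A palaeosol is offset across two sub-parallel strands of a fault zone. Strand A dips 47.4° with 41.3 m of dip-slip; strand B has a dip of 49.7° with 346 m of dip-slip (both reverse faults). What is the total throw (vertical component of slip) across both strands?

294 m

throw_A = 41.3 × sin(47.4°) = 30.40 m
throw_B = 346 × sin(49.7°) = 263.9 m
total = 30.40 + 263.9 = 294 m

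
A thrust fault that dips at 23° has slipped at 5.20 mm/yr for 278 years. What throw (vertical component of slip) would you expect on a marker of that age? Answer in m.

0.565 m

dip-slip = rate × time = 5.20 mm/yr × 278 years = 1.446 m
throw = dip-slip × sin(dip) = 1.446 × sin(23°) = 0.565 m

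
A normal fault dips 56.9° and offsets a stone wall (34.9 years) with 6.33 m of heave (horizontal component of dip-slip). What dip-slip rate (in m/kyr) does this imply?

dip-slip = heave / cos(dip) = 6.33 m / cos(56.9°) = 11.59 m
rate = 11.59 m / 34.9 years = 0.332 m/yr = 332 m/kyr

332 m/kyr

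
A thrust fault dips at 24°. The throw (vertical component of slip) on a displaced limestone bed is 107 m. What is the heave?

heave = throw / tan(dip) = 107 / tan(24°) = 240 m

240 m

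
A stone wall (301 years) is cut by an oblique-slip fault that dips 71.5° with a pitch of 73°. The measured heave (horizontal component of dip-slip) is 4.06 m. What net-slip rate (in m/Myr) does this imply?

44500 m/Myr

dip-slip = heave / cos(dip) = 4.06 / cos(71.5°) = 12.80 m
net slip = dip-slip / sin(rake) = 12.80 / sin(73°) = 13.38 m
rate = 13.38 m / 301 years = 0.0445 m/yr = 44500 m/Myr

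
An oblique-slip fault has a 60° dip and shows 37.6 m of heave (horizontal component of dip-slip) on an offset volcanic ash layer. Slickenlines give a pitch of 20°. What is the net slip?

220 m

dip-slip = heave / cos(dip) = 37.6 / cos(60°) = 75.20 m
net slip = dip-slip / sin(rake) = 75.20 / sin(20°) = 220 m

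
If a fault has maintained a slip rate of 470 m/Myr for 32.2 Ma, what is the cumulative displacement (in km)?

slip = rate × time = 470 m/Myr × 32.2 Ma = 15100 m = 15.1 km

15.1 km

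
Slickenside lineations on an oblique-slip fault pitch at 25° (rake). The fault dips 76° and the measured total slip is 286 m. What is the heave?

dip-slip = net slip × sin(rake) = 286 m × sin(25°) = 120.9 m
heave = dip-slip × cos(dip) = 120.9 × cos(76°) = 29.2 m

29.2 m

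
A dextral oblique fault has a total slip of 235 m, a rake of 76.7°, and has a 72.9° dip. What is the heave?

dip-slip = net slip × sin(rake) = 235 m × sin(76.7°) = 228.7 m
heave = dip-slip × cos(dip) = 228.7 × cos(72.9°) = 67.2 m

67.2 m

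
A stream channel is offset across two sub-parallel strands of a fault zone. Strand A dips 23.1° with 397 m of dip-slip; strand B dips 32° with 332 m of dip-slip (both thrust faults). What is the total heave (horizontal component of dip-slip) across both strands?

heave_A = 397 × cos(23.1°) = 365.2 m
heave_B = 332 × cos(32°) = 281.6 m
total = 365.2 + 281.6 = 647 m

647 m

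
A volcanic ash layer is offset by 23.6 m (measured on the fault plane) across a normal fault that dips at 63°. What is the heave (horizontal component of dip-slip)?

10.7 m

heave = dip-slip × cos(dip) = 23.6 m × cos(63°) = 10.7 m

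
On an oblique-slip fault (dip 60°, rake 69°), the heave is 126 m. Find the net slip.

270 m

dip-slip = heave / cos(dip) = 126 / cos(60°) = 252 m
net slip = dip-slip / sin(rake) = 252 / sin(69°) = 270 m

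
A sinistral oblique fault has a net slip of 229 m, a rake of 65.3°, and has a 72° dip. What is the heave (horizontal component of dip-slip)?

dip-slip = net slip × sin(rake) = 229 m × sin(65.3°) = 208 m
heave = dip-slip × cos(dip) = 208 × cos(72°) = 64.3 m

64.3 m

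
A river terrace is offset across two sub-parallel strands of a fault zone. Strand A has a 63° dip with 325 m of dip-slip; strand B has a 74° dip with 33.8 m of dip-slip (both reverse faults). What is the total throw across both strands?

throw_A = 325 × sin(63°) = 289.6 m
throw_B = 33.8 × sin(74°) = 32.49 m
total = 289.6 + 32.49 = 322 m

322 m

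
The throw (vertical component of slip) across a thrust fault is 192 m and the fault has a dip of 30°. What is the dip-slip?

384 m

dip-slip = throw / sin(dip) = 192 / sin(30°) = 384 m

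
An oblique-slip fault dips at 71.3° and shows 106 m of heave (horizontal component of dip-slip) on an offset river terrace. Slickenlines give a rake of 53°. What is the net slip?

414 m

dip-slip = heave / cos(dip) = 106 / cos(71.3°) = 330.6 m
net slip = dip-slip / sin(rake) = 330.6 / sin(53°) = 414 m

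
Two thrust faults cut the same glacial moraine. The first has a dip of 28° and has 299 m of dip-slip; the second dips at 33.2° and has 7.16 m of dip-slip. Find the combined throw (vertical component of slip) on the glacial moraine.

144 m

throw_A = 299 × sin(28°) = 140.4 m
throw_B = 7.16 × sin(33.2°) = 3.921 m
total = 140.4 + 3.921 = 144 m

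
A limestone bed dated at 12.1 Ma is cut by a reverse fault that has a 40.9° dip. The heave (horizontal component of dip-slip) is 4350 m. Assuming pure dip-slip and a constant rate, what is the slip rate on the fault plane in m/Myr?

476 m/Myr

dip-slip = heave / cos(dip) = 4350 m / cos(40.9°) = 5755 m
rate = 5755 m / 12.1 Ma = 0.000476 m/yr = 476 m/Myr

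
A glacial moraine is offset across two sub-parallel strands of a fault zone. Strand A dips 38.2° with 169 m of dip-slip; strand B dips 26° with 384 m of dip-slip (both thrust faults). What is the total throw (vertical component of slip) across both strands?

throw_A = 169 × sin(38.2°) = 104.5 m
throw_B = 384 × sin(26°) = 168.3 m
total = 104.5 + 168.3 = 273 m

273 m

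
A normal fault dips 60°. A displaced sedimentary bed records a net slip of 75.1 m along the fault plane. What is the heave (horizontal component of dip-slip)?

heave = dip-slip × cos(dip) = 75.1 m × cos(60°) = 37.6 m

37.6 m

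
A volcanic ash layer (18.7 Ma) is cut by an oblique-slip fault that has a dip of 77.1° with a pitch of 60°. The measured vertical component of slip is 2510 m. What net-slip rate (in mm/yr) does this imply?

dip-slip = throw / sin(dip) = 2510 / sin(77.1°) = 2575 m
net slip = dip-slip / sin(rake) = 2575 / sin(60°) = 2973 m
rate = 2973 m / 18.7 Ma = 0.000159 m/yr = 0.159 mm/yr

0.159 mm/yr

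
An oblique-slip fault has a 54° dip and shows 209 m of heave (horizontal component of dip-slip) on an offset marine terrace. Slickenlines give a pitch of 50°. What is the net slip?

464 m

dip-slip = heave / cos(dip) = 209 / cos(54°) = 355.6 m
net slip = dip-slip / sin(rake) = 355.6 / sin(50°) = 464 m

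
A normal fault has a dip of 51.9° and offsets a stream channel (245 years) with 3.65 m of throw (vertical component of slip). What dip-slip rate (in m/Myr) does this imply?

dip-slip = throw / sin(dip) = 3.65 m / sin(51.9°) = 4.638 m
rate = 4.638 m / 245 years = 0.0189 m/yr = 18900 m/Myr

18900 m/Myr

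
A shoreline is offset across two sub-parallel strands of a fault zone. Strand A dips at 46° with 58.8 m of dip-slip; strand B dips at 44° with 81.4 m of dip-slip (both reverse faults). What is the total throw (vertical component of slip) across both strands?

98.8 m

throw_A = 58.8 × sin(46°) = 42.30 m
throw_B = 81.4 × sin(44°) = 56.55 m
total = 42.30 + 56.55 = 98.8 m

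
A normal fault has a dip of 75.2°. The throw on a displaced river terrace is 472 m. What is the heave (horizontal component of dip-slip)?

heave = throw / tan(dip) = 472 / tan(75.2°) = 125 m

125 m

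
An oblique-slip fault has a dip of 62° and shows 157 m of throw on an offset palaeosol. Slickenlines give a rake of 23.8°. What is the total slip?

dip-slip = throw / sin(dip) = 157 / sin(62°) = 177.8 m
net slip = dip-slip / sin(rake) = 177.8 / sin(23.8°) = 441 m

441 m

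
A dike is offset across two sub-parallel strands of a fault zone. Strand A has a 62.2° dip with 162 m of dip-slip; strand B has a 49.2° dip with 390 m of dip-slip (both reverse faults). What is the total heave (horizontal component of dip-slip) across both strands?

heave_A = 162 × cos(62.2°) = 75.55 m
heave_B = 390 × cos(49.2°) = 254.8 m
total = 75.55 + 254.8 = 330 m

330 m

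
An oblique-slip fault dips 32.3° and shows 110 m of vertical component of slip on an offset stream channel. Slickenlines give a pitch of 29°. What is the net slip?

dip-slip = throw / sin(dip) = 110 / sin(32.3°) = 205.9 m
net slip = dip-slip / sin(rake) = 205.9 / sin(29°) = 425 m

425 m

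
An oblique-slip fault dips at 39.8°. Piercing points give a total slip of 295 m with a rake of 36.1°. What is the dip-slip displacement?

dip-slip = net slip × sin(rake) = 295 m × sin(36.1°) = 174 m

174 m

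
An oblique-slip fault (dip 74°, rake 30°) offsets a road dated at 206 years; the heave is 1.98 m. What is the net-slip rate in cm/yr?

6.97 cm/yr

dip-slip = heave / cos(dip) = 1.98 / cos(74°) = 7.183 m
net slip = dip-slip / sin(rake) = 7.183 / sin(30°) = 14.37 m
rate = 14.37 m / 206 years = 0.0697 m/yr = 6.97 cm/yr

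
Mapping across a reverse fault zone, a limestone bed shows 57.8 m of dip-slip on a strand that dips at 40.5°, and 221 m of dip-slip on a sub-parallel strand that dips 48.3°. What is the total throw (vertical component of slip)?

throw_A = 57.8 × sin(40.5°) = 37.54 m
throw_B = 221 × sin(48.3°) = 165 m
total = 37.54 + 165 = 203 m

203 m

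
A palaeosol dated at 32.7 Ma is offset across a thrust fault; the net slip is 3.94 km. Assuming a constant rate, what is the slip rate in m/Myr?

rate = 3.94 km / 32.7 Ma = 0.000120 m/yr = 120 m/Myr

120 m/Myr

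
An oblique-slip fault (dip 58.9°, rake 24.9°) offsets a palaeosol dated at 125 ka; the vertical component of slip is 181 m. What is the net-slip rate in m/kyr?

dip-slip = throw / sin(dip) = 181 / sin(58.9°) = 211.4 m
net slip = dip-slip / sin(rake) = 211.4 / sin(24.9°) = 502.1 m
rate = 502.1 m / 125 ka = 0.00402 m/yr = 4.02 m/kyr

4.02 m/kyr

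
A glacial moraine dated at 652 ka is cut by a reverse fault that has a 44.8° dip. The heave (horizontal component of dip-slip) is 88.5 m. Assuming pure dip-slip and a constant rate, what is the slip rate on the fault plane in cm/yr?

dip-slip = heave / cos(dip) = 88.5 m / cos(44.8°) = 124.7 m
rate = 124.7 m / 652 ka = 0.000191 m/yr = 0.0191 cm/yr

0.0191 cm/yr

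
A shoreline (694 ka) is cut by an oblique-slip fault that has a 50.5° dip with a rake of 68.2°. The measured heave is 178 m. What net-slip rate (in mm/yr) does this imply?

dip-slip = heave / cos(dip) = 178 / cos(50.5°) = 279.8 m
net slip = dip-slip / sin(rake) = 279.8 / sin(68.2°) = 301.4 m
rate = 301.4 m / 694 ka = 0.000434 m/yr = 0.434 mm/yr

0.434 mm/yr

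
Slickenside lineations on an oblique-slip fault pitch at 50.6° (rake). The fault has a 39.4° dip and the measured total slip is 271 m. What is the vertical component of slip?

133 m

dip-slip = net slip × sin(rake) = 271 m × sin(50.6°) = 209.4 m
throw = dip-slip × sin(dip) = 209.4 × sin(39.4°) = 133 m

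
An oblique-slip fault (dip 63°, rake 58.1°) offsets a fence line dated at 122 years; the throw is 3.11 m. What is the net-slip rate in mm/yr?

dip-slip = throw / sin(dip) = 3.11 / sin(63°) = 3.490 m
net slip = dip-slip / sin(rake) = 3.490 / sin(58.1°) = 4.111 m
rate = 4.111 m / 122 years = 0.0337 m/yr = 33.7 mm/yr

33.7 mm/yr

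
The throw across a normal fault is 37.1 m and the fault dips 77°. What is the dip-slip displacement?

dip-slip = throw / sin(dip) = 37.1 / sin(77°) = 38.1 m

38.1 m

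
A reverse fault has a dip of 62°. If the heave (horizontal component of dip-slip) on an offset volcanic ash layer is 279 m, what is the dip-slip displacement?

594 m

dip-slip = heave / cos(dip) = 279 / cos(62°) = 594 m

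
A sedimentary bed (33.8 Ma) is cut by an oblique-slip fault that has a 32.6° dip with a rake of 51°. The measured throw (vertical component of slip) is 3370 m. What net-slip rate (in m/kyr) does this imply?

0.238 m/kyr

dip-slip = throw / sin(dip) = 3370 / sin(32.6°) = 6255 m
net slip = dip-slip / sin(rake) = 6255 / sin(51°) = 8049 m
rate = 8049 m / 33.8 Ma = 0.000238 m/yr = 0.238 m/kyr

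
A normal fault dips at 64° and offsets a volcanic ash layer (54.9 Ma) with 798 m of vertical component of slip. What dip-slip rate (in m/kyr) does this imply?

0.0162 m/kyr

dip-slip = throw / sin(dip) = 798 m / sin(64°) = 887.9 m
rate = 887.9 m / 54.9 Ma = 0.0000162 m/yr = 0.0162 m/kyr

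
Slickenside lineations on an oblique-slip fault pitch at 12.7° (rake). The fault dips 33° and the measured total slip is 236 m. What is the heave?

43.5 m

dip-slip = net slip × sin(rake) = 236 m × sin(12.7°) = 51.88 m
heave = dip-slip × cos(dip) = 51.88 × cos(33°) = 43.5 m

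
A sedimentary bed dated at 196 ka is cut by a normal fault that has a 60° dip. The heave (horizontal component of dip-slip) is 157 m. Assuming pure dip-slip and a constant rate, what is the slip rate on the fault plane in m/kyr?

dip-slip = heave / cos(dip) = 157 m / cos(60°) = 314 m
rate = 314 m / 196 ka = 0.00160 m/yr = 1.60 m/kyr

1.60 m/kyr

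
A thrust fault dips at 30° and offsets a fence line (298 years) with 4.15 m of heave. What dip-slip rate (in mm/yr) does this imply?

dip-slip = heave / cos(dip) = 4.15 m / cos(30°) = 4.792 m
rate = 4.792 m / 298 years = 0.0161 m/yr = 16.1 mm/yr

16.1 mm/yr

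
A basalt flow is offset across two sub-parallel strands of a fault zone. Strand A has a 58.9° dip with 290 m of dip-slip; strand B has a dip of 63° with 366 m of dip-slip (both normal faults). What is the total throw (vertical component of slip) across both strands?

throw_A = 290 × sin(58.9°) = 248.3 m
throw_B = 366 × sin(63°) = 326.1 m
total = 248.3 + 326.1 = 574 m

574 m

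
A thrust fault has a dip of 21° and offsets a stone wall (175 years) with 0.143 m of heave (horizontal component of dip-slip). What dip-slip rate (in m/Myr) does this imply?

dip-slip = heave / cos(dip) = 0.143 m / cos(21°) = 0.1532 m
rate = 0.1532 m / 175 years = 0.000875 m/yr = 875 m/Myr

875 m/Myr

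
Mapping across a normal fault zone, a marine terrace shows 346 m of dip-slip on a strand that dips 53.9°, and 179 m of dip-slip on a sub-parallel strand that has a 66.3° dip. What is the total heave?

heave_A = 346 × cos(53.9°) = 203.9 m
heave_B = 179 × cos(66.3°) = 71.95 m
total = 203.9 + 71.95 = 276 m

276 m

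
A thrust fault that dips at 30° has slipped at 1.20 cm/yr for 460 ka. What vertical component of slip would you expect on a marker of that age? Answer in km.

dip-slip = rate × time = 1.20 cm/yr × 460 ka = 5520 m
throw = dip-slip × sin(dip) = 5520 × sin(30°) = 2760 m = 2.76 km

2.76 km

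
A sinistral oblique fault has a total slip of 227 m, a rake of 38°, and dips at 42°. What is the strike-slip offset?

strike-slip = net slip × cos(rake) = 227 m × cos(38°) = 179 m

179 m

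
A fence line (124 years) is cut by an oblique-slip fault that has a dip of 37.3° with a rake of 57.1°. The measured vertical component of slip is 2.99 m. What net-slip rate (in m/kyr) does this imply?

dip-slip = throw / sin(dip) = 2.99 / sin(37.3°) = 4.934 m
net slip = dip-slip / sin(rake) = 4.934 / sin(57.1°) = 5.877 m
rate = 5.877 m / 124 years = 0.0474 m/yr = 47.4 m/kyr

47.4 m/kyr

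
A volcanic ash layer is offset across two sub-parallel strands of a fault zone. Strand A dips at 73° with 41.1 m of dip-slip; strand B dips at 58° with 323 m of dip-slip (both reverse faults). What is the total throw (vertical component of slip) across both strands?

313 m

throw_A = 41.1 × sin(73°) = 39.30 m
throw_B = 323 × sin(58°) = 273.9 m
total = 39.30 + 273.9 = 313 m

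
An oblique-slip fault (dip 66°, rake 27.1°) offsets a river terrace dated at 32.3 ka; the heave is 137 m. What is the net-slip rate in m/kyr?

22.9 m/kyr

dip-slip = heave / cos(dip) = 137 / cos(66°) = 336.8 m
net slip = dip-slip / sin(rake) = 336.8 / sin(27.1°) = 739.4 m
rate = 739.4 m / 32.3 ka = 0.0229 m/yr = 22.9 m/kyr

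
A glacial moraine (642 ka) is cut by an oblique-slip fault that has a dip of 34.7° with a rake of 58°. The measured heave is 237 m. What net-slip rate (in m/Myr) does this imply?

529 m/Myr

dip-slip = heave / cos(dip) = 237 / cos(34.7°) = 288.3 m
net slip = dip-slip / sin(rake) = 288.3 / sin(58°) = 339.9 m
rate = 339.9 m / 642 ka = 0.000529 m/yr = 529 m/Myr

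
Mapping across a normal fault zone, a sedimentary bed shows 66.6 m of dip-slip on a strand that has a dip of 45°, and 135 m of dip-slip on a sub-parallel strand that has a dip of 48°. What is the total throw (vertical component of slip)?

throw_A = 66.6 × sin(45°) = 47.09 m
throw_B = 135 × sin(48°) = 100.3 m
total = 47.09 + 100.3 = 147 m

147 m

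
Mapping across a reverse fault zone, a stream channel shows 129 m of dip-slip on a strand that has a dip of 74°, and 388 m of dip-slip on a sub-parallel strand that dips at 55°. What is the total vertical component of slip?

442 m

throw_A = 129 × sin(74°) = 124 m
throw_B = 388 × sin(55°) = 317.8 m
total = 124 + 317.8 = 442 m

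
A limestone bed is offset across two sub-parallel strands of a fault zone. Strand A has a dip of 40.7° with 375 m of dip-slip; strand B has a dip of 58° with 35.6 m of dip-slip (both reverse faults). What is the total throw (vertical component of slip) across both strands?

275 m

throw_A = 375 × sin(40.7°) = 244.5 m
throw_B = 35.6 × sin(58°) = 30.19 m
total = 244.5 + 30.19 = 275 m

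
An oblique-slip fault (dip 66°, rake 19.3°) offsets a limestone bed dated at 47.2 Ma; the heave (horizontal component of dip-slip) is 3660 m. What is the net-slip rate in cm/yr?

dip-slip = heave / cos(dip) = 3660 / cos(66°) = 8998 m
net slip = dip-slip / sin(rake) = 8998 / sin(19.3°) = 27230 m
rate = 27230 m / 47.2 Ma = 0.000577 m/yr = 0.0577 cm/yr

0.0577 cm/yr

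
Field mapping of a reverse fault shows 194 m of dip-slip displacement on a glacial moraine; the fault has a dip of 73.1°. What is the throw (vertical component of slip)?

186 m

throw = dip-slip × sin(dip) = 194 m × sin(73.1°) = 186 m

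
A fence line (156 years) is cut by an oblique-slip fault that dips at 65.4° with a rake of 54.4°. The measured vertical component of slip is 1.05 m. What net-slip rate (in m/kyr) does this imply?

dip-slip = throw / sin(dip) = 1.05 / sin(65.4°) = 1.155 m
net slip = dip-slip / sin(rake) = 1.155 / sin(54.4°) = 1.420 m
rate = 1.420 m / 156 years = 0.00910 m/yr = 9.10 m/kyr

9.10 m/kyr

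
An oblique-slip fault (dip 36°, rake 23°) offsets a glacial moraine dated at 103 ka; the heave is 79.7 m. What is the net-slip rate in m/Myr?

dip-slip = heave / cos(dip) = 79.7 / cos(36°) = 98.51 m
net slip = dip-slip / sin(rake) = 98.51 / sin(23°) = 252.1 m
rate = 252.1 m / 103 ka = 0.00245 m/yr = 2450 m/Myr

2450 m/Myr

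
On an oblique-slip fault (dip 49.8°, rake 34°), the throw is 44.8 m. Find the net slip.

dip-slip = throw / sin(dip) = 44.8 / sin(49.8°) = 58.65 m
net slip = dip-slip / sin(rake) = 58.65 / sin(34°) = 105 m

105 m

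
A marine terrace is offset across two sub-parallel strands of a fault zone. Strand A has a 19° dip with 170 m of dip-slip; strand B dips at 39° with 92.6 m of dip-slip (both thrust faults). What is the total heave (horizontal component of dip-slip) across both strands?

heave_A = 170 × cos(19°) = 160.7 m
heave_B = 92.6 × cos(39°) = 71.96 m
total = 160.7 + 71.96 = 233 m

233 m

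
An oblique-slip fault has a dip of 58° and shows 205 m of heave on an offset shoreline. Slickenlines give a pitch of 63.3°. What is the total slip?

dip-slip = heave / cos(dip) = 205 / cos(58°) = 386.9 m
net slip = dip-slip / sin(rake) = 386.9 / sin(63.3°) = 433 m

433 m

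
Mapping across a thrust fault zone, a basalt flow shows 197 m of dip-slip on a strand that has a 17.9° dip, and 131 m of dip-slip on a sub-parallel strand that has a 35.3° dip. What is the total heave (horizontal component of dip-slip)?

heave_A = 197 × cos(17.9°) = 187.5 m
heave_B = 131 × cos(35.3°) = 106.9 m
total = 187.5 + 106.9 = 294 m

294 m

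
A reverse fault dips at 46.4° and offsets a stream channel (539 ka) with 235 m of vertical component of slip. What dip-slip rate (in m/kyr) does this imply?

dip-slip = throw / sin(dip) = 235 m / sin(46.4°) = 324.5 m
rate = 324.5 m / 539 ka = 0.000602 m/yr = 0.602 m/kyr

0.602 m/kyr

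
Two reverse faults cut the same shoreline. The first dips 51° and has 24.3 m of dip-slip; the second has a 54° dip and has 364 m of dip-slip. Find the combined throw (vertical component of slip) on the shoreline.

throw_A = 24.3 × sin(51°) = 18.88 m
throw_B = 364 × sin(54°) = 294.5 m
total = 18.88 + 294.5 = 313 m

313 m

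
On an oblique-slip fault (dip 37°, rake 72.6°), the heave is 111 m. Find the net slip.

dip-slip = heave / cos(dip) = 111 / cos(37°) = 139 m
net slip = dip-slip / sin(rake) = 139 / sin(72.6°) = 146 m

146 m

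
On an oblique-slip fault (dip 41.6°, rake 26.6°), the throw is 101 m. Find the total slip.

340 m

dip-slip = throw / sin(dip) = 101 / sin(41.6°) = 152.1 m
net slip = dip-slip / sin(rake) = 152.1 / sin(26.6°) = 340 m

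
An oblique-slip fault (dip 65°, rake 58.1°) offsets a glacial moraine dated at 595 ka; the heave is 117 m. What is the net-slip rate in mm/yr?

dip-slip = heave / cos(dip) = 117 / cos(65°) = 276.8 m
net slip = dip-slip / sin(rake) = 276.8 / sin(58.1°) = 326.1 m
rate = 326.1 m / 595 ka = 0.000548 m/yr = 0.548 mm/yr

0.548 mm/yr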